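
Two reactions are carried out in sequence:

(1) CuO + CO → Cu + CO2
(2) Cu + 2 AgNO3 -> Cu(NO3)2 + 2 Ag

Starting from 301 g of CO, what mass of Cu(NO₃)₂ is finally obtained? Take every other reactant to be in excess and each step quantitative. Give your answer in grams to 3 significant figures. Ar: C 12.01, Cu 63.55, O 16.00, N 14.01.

2020 g

M(CO) = 12.01 + 16.00 = 28.01 g/mol.
M(Cu(NO3)2) = 63.55 + 2(14.01) + 6(16.00) = 187.57 g/mol.
n(CO) = 301.0 / 28.01 = 10.75 mol.
Step 1 gives a 1:1 ratio of CO to Cu, so n(Cu) = 10.75 mol.
In step 2 the Cu:Cu(NO3)2 ratio is 1:1, so n(Cu(NO3)2) = 10.75 mol.
Mass of Cu(NO3)2 = 10.75 × 187.57 = 2016 g.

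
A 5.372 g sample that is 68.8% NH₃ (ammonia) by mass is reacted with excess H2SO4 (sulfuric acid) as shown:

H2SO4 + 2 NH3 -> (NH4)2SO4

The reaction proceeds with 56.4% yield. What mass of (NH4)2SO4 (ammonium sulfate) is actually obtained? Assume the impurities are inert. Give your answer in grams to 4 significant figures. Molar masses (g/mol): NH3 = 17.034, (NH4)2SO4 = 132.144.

8.085 g

Pure NH3 available = 5.372 g × 0.688 = 3.6959 g.
n(NH3) = 3.6959 g / 17.034 g/mol = 0.21697 mol.
From the equation the NH3:(NH4)2SO4 mole ratio is 2:1, so n((NH4)2SO4) = 0.21697 × 1/2 = 0.10849 mol.
Mass of (NH4)2SO4 = 0.10849 mol × 132.144 g/mol = 14.336 g.
Actual mass collected = 14.336 g × 0.564 = 8.0855 g.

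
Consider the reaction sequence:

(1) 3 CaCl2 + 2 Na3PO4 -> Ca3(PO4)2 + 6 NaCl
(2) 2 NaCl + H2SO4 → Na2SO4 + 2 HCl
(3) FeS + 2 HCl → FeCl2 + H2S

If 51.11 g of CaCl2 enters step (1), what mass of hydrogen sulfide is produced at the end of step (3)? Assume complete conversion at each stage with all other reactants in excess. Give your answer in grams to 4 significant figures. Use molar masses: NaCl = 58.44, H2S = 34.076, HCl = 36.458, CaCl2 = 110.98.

15.69 g

n(CaCl2) = 51.11 / 110.98 = 0.46053 mol.
Reaction (1): CaCl2→NaCl ratio 3:6 ⇒ n(NaCl) = 0.92107 mol.
Reaction (2): NaCl→HCl ratio 2:2 ⇒ n(HCl) = 0.92107 mol.
Reaction (3): HCl→H2S ratio 2:1 ⇒ n(H2S) = 0.46053 mol.
Mass of H2S = 0.46053 × 34.076 = 15.693 g.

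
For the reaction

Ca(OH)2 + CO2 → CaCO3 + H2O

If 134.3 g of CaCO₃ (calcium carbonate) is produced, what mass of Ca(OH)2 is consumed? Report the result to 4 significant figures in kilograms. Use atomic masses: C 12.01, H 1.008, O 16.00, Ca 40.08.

M(CaCO3) = 40.08 + 12.01 + 3(16.00) = 100.09 g/mol.
M(Ca(OH)2) = 40.08 + 2(16.00) + 2(1.008) = 74.096 g/mol.
n(CaCO3) = 134.30 g / 100.09 g/mol = 1.3418 mol.
From the equation the CaCO3:Ca(OH)2 mole ratio is 1:1, so n(Ca(OH)2) = 1.3418 × 1/1 = 1.3418 mol.
Mass of Ca(OH)2 = 1.3418 mol × 74.096 g/mol = 99.421 g.
Converting to kg: 99.421 g = 0.09942 kg.

0.09942 kg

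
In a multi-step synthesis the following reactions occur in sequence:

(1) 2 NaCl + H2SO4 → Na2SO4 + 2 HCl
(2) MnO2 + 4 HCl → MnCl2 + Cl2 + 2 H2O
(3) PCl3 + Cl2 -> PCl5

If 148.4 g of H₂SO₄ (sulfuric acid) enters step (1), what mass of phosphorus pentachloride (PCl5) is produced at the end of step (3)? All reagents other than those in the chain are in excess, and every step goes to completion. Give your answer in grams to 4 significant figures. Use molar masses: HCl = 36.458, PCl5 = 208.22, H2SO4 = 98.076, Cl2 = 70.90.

n(H2SO4) = 148.4 / 98.076 = 1.5131 mol.
Reaction (1): H2SO4→HCl ratio 1:2 ⇒ n(HCl) = 3.0262 mol.
Reaction (2): HCl→Cl2 ratio 4:1 ⇒ n(Cl2) = 0.75656 mol.
Reaction (3): Cl2→PCl5 ratio 1:1 ⇒ n(PCl5) = 0.75656 mol.
Mass of PCl5 = 0.75656 × 208.22 = 157.53 g.

157.5 g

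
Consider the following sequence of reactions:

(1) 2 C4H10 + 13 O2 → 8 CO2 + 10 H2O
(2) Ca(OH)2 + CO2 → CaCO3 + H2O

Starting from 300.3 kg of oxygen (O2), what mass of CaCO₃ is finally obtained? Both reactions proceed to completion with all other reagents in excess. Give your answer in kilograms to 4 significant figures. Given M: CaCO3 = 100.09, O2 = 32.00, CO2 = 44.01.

300.3 kg = 300300 g.
n(O2) = 300300 / 32.00 = 9384.4 mol.
Step 1 gives a 13:8 ratio of O2 to CO2, so n(CO2) = 5775.0 mol.
In step 2 the CO2:CaCO3 ratio is 1:1, so n(CaCO3) = 5775.0 mol.
Mass of CaCO3 = 5775.0 × 100.09 = 578020 g = 578.0 kg.

578.0 kg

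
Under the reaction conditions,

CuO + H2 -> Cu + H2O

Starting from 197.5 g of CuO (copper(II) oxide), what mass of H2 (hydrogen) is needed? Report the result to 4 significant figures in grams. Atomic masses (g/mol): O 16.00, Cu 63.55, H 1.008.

M(CuO) = 63.55 + 16.00 = 79.55 g/mol.
M(H2) = 2(1.008) = 2.016 g/mol.
n(CuO) = 197.50 g / 79.55 g/mol = 2.4827 mol.
From the equation the CuO:H2 mole ratio is 1:1, so n(H2) = 2.4827 × 1/1 = 2.4827 mol.
Mass of H2 = 2.4827 mol × 2.016 g/mol = 5.0052 g.

5.005 g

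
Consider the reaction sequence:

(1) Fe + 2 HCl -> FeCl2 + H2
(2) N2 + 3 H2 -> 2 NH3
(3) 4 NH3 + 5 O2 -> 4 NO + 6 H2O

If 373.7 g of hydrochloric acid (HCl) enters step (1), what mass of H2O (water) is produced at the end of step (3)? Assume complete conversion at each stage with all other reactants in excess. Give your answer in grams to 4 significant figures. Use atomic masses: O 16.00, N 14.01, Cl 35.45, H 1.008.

M(HCl) = 1.008 + 35.45 = 36.458 g/mol.
M(H2O) = 2(1.008) + 16.00 = 18.016 g/mol.
n(HCl) = 373.7 / 36.458 = 10.250 mol.
Reaction (1): HCl→H2 ratio 2:1 ⇒ n(H2) = 5.1251 mol.
Reaction (2): H2→NH3 ratio 3:2 ⇒ n(NH3) = 3.4167 mol.
Reaction (3): NH3→H2O ratio 4:6 ⇒ n(H2O) = 5.1251 mol.
Mass of H2O = 5.1251 × 18.016 = 92.333 g.

92.33 g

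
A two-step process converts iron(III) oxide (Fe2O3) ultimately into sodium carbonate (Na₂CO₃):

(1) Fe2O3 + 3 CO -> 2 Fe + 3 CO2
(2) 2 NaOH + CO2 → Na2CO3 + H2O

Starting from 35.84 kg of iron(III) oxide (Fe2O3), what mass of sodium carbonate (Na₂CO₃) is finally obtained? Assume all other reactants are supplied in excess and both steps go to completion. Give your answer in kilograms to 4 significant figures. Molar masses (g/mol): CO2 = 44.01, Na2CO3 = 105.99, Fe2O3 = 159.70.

71.36 kg

35.84 kg = 35840 g.
n(Fe2O3) = 35840 / 159.70 = 224.42 mol.
Step 1 gives a 1:3 ratio of Fe2O3 to CO2, so n(CO2) = 673.26 mol.
In step 2 the CO2:Na2CO3 ratio is 1:1, so n(Na2CO3) = 673.26 mol.
Mass of Na2CO3 = 673.26 × 105.99 = 71359 g = 71.36 kg.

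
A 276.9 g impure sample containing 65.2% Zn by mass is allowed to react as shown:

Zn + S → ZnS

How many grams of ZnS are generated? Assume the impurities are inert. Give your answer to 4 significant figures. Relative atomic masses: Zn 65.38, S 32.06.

269.1 g

Mass of pure Zn = 276.9 g × 0.652 = 180.54 g.
M(Zn) = 65.38 g/mol.
M(ZnS) = 65.38 + 32.06 = 97.44 g/mol.
n(Zn) = 180.54 g / 65.38 g/mol = 2.7614 mol.
From the equation the Zn:ZnS mole ratio is 1:1, so n(ZnS) = 2.7614 × 1/1 = 2.7614 mol.
Mass of ZnS = 2.7614 mol × 97.44 g/mol = 269.07 g.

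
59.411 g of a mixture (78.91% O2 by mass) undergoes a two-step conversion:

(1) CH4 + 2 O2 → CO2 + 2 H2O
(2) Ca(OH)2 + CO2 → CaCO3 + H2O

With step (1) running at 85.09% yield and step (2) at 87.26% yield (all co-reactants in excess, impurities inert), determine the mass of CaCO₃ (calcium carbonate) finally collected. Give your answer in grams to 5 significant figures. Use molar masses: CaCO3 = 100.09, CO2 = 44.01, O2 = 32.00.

Pure O2 = 59.411 × 0.7891 = 46.8812 g.
n(O2) = 46.8812 / 32.00 = 1.46504 mol.
Step 1 (O2:CO2 = 2:1): theoretical n(CO2) = 0.732519 mol; at 85.09% yield, n(CO2) = 0.623300 mol.
Step 2 (CO2:CaCO3 = 1:1): theoretical n(CaCO3) = 0.623300 mol, so theoretical mass = 0.623300 × 100.09 = 62.3861 g.
At 87.26% yield, actual mass of CaCO3 = 62.3861 × 0.8726 = 54.4381 g.

54.438 g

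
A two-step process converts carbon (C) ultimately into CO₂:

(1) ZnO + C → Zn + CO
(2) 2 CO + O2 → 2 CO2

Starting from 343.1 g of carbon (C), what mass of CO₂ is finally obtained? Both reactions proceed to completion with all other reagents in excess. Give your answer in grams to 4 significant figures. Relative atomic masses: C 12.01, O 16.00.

M(C) = 12.01 g/mol.
M(CO2) = 12.01 + 2(16.00) = 44.01 g/mol.
n(C) = 343.10 / 12.01 = 28.568 mol.
Step 1 gives a 1:1 ratio of C to CO, so n(CO) = 28.568 mol.
In step 2 the CO:CO2 ratio is 2:2, so n(CO2) = 28.568 mol.
Mass of CO2 = 28.568 × 44.01 = 1257.3 g.

1257 g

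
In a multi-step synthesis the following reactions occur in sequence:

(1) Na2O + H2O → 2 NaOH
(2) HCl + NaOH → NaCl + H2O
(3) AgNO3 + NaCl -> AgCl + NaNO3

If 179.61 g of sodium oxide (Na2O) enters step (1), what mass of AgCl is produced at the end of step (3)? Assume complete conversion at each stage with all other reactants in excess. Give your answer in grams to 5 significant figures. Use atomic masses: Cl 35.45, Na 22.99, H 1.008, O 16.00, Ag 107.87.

830.65 g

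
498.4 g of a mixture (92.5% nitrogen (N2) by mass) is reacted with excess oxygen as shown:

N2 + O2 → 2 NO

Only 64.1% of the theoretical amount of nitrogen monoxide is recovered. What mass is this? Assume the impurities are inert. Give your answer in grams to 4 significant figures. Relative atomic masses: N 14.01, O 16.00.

633.0 g

Pure N2 available = 498.4 g × 0.925 = 461.02 g.
M(N2) = 2(14.01) = 28.02 g/mol.
M(NO) = 14.01 + 16.00 = 30.01 g/mol.
n(N2) = 461.02 g / 28.02 g/mol = 16.453 mol.
From the equation the N2:NO mole ratio is 1:2, so n(NO) = 16.453 × 2/1 = 32.906 mol.
Mass of NO = 32.906 mol × 30.01 g/mol = 987.52 g.
Actual mass collected = 987.52 g × 0.641 = 633.00 g.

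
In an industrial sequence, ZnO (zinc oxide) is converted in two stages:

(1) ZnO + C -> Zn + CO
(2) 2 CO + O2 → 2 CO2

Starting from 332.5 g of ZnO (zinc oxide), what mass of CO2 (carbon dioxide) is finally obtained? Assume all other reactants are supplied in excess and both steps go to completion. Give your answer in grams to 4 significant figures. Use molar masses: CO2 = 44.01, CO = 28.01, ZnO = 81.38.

n(ZnO) = 332.50 / 81.38 = 4.0858 mol.
Step 1 gives a 1:1 ratio of ZnO to CO, so n(CO) = 4.0858 mol.
In step 2 the CO:CO2 ratio is 2:2, so n(CO2) = 4.0858 mol.
Mass of CO2 = 4.0858 × 44.01 = 179.81 g.

179.8 g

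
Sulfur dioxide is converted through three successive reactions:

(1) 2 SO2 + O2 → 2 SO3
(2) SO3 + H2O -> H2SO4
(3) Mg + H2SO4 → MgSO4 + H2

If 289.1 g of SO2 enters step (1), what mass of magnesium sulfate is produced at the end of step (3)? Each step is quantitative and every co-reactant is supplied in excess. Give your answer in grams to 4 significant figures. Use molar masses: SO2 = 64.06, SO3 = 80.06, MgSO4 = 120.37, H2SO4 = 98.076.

543.2 g

n(SO2) = 289.1 / 64.06 = 4.5130 mol.
Reaction (1): SO2→SO3 ratio 2:2 ⇒ n(SO3) = 4.5130 mol.
Reaction (2): SO3→H2SO4 ratio 1:1 ⇒ n(H2SO4) = 4.5130 mol.
Reaction (3): H2SO4→MgSO4 ratio 1:1 ⇒ n(MgSO4) = 4.5130 mol.
Mass of MgSO4 = 4.5130 × 120.37 = 543.22 g.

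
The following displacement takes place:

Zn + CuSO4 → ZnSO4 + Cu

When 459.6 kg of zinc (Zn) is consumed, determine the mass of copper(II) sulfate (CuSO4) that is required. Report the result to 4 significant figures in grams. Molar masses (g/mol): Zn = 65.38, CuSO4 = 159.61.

1122000 g

Convert: 459.6 kg = 459600 g.
n(Zn) = 459600 g / 65.38 g/mol = 7029.7 mol.
From the equation the Zn:CuSO4 mole ratio is 1:1, so n(CuSO4) = 7029.7 × 1/1 = 7029.7 mol.
Mass of CuSO4 = 7029.7 mol × 159.61 g/mol = 1.1220 × 10^6 g.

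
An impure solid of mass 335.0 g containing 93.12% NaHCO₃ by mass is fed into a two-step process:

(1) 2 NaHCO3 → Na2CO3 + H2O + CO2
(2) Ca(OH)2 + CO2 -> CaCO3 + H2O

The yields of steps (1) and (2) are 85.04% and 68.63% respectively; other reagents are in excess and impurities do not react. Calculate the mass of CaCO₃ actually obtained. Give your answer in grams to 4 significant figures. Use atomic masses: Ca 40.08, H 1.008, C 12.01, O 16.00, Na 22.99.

108.5 g

Pure NaHCO3 = 335.0 × 0.9312 = 311.95 g.
M(NaHCO3) = 22.99 + 1.008 + 12.01 + 3(16.00) = 84.008 g/mol.
M(CaCO3) = 40.08 + 12.01 + 3(16.00) = 100.09 g/mol.
n(NaHCO3) = 311.95 / 84.008 = 3.7134 mol.
Step 1 (NaHCO3:CO2 = 2:1): theoretical n(CO2) = 1.8567 mol; at 85.04% yield, n(CO2) = 1.5789 mol.
Step 2 (CO2:CaCO3 = 1:1): theoretical n(CaCO3) = 1.5789 mol, so theoretical mass = 1.5789 × 100.09 = 158.03 g.
At 68.63% yield, actual mass of CaCO3 = 158.03 × 0.6863 = 108.46 g.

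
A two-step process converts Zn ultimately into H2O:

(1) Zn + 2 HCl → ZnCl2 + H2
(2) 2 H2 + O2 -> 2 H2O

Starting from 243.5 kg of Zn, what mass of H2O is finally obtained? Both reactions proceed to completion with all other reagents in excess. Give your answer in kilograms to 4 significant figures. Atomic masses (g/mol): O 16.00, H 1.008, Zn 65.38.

67.10 kg

M(Zn) = 65.38 g/mol.
M(H2O) = 2(1.008) + 16.00 = 18.016 g/mol.
243.5 kg = 243500 g.
n(Zn) = 243500 / 65.38 = 3724.4 mol.
Step 1 gives a 1:1 ratio of Zn to H2, so n(H2) = 3724.4 mol.
In step 2 the H2:H2O ratio is 2:2, so n(H2O) = 3724.4 mol.
Mass of H2O = 3724.4 × 18.016 = 67098 g = 67.10 kg.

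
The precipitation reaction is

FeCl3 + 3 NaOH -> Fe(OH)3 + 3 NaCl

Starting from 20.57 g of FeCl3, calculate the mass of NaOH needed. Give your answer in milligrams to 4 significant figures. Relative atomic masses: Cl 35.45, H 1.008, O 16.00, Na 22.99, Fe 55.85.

15220 mg

M(FeCl3) = 55.85 + 3(35.45) = 162.20 g/mol.
M(NaOH) = 22.99 + 16.00 + 1.008 = 39.998 g/mol.
n(FeCl3) = 20.570 g / 162.20 g/mol = 0.12682 mol.
From the equation the FeCl3:NaOH mole ratio is 1:3, so n(NaOH) = 0.12682 × 3/1 = 0.38046 mol.
Mass of NaOH = 0.38046 mol × 39.998 g/mol = 15.217 g.
Converting to mg: 15.217 g = 15220 mg.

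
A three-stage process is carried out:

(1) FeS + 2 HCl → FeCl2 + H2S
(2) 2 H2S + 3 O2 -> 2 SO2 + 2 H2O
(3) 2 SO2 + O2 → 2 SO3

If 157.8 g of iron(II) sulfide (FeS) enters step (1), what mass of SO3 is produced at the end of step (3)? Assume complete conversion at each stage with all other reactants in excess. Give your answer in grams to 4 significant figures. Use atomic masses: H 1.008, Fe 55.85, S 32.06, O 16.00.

M(FeS) = 55.85 + 32.06 = 87.91 g/mol.
M(SO3) = 32.06 + 3(16.00) = 80.06 g/mol.
n(FeS) = 157.8 / 87.91 = 1.7950 mol.
Reaction (1): FeS→H2S ratio 1:1 ⇒ n(H2S) = 1.7950 mol.
Reaction (2): H2S→SO2 ratio 2:2 ⇒ n(SO2) = 1.7950 mol.
Reaction (3): SO2→SO3 ratio 2:2 ⇒ n(SO3) = 1.7950 mol.
Mass of SO3 = 1.7950 × 80.06 = 143.71 g.

143.7 g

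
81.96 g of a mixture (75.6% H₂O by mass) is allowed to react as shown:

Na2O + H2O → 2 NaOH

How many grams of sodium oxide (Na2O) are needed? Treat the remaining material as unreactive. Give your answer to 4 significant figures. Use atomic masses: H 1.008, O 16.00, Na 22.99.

Mass of pure H2O = 81.96 g × 0.756 = 61.962 g.
M(H2O) = 2(1.008) + 16.00 = 18.016 g/mol.
M(Na2O) = 2(22.99) + 16.00 = 61.98 g/mol.
n(H2O) = 61.962 g / 18.016 g/mol = 3.4393 mol.
From the equation the H2O:Na2O mole ratio is 1:1, so n(Na2O) = 3.4393 × 1/1 = 3.4393 mol.
Mass of Na2O = 3.4393 mol × 61.98 g/mol = 213.17 g.

213.2 g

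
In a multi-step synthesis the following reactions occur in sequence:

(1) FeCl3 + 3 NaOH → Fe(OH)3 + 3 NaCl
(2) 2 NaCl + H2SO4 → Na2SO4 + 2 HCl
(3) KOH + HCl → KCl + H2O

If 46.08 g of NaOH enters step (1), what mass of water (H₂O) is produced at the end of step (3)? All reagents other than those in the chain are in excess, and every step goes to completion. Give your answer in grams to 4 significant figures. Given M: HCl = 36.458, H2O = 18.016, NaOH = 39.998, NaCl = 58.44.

n(NaOH) = 46.08 / 39.998 = 1.1521 mol.
Reaction (1): NaOH→NaCl ratio 3:3 ⇒ n(NaCl) = 1.1521 mol.
Reaction (2): NaCl→HCl ratio 2:2 ⇒ n(HCl) = 1.1521 mol.
Reaction (3): HCl→H2O ratio 1:1 ⇒ n(H2O) = 1.1521 mol.
Mass of H2O = 1.1521 × 18.016 = 20.755 g.

20.76 g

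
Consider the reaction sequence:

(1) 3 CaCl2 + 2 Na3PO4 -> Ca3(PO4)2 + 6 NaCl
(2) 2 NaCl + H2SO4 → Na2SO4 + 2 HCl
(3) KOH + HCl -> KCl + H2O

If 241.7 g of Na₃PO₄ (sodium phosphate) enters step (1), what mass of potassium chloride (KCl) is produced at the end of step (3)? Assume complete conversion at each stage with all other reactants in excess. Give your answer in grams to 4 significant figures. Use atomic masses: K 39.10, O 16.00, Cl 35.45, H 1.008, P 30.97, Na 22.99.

329.7 g

M(Na3PO4) = 3(22.99) + 30.97 + 4(16.00) = 163.94 g/mol.
M(KCl) = 39.10 + 35.45 = 74.55 g/mol.
n(Na3PO4) = 241.7 / 163.94 = 1.4743 mol.
Reaction (1): Na3PO4→NaCl ratio 2:6 ⇒ n(NaCl) = 4.4230 mol.
Reaction (2): NaCl→HCl ratio 2:2 ⇒ n(HCl) = 4.4230 mol.
Reaction (3): HCl→KCl ratio 1:1 ⇒ n(KCl) = 4.4230 mol.
Mass of KCl = 4.4230 × 74.55 = 329.73 g.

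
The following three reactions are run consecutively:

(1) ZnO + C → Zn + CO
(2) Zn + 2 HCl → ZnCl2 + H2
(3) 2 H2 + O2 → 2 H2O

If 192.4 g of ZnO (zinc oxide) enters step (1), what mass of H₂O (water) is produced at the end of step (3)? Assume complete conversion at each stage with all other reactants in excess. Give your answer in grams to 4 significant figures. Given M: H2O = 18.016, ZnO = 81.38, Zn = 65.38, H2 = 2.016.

n(ZnO) = 192.4 / 81.38 = 2.3642 mol.
Reaction (1): ZnO→Zn ratio 1:1 ⇒ n(Zn) = 2.3642 mol.
Reaction (2): Zn→H2 ratio 1:1 ⇒ n(H2) = 2.3642 mol.
Reaction (3): H2→H2O ratio 2:2 ⇒ n(H2O) = 2.3642 mol.
Mass of H2O = 2.3642 × 18.016 = 42.594 g.

42.59 g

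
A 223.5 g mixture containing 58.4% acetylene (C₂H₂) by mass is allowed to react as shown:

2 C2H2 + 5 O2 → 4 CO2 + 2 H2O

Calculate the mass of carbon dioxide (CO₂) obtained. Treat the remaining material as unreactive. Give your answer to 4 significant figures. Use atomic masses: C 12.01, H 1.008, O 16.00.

Mass of pure C2H2 = 223.5 g × 0.584 = 130.52 g.
M(C2H2) = 2(12.01) + 2(1.008) = 26.036 g/mol.
M(CO2) = 12.01 + 2(16.00) = 44.01 g/mol.
n(C2H2) = 130.52 g / 26.036 g/mol = 5.0132 mol.
From the equation the C2H2:CO2 mole ratio is 2:4, so n(CO2) = 5.0132 × 4/2 = 10.026 mol.
Mass of CO2 = 10.026 mol × 44.01 g/mol = 441.26 g.

441.3 g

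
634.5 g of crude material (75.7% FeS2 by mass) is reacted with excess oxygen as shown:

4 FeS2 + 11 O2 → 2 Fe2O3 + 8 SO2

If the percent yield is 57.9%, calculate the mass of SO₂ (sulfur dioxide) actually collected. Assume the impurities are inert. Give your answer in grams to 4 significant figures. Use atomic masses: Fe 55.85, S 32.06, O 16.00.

297.0 g

Pure FeS2 available = 634.5 g × 0.757 = 480.32 g.
M(FeS2) = 55.85 + 2(32.06) = 119.97 g/mol.
M(SO2) = 32.06 + 2(16.00) = 64.06 g/mol.
n(FeS2) = 480.32 g / 119.97 g/mol = 4.0036 mol.
From the equation the FeS2:SO2 mole ratio is 4:8, so n(SO2) = 4.0036 × 8/4 = 8.0073 mol.
Mass of SO2 = 8.0073 mol × 64.06 g/mol = 512.95 g.
Actual mass collected = 512.95 g × 0.579 = 297.00 g.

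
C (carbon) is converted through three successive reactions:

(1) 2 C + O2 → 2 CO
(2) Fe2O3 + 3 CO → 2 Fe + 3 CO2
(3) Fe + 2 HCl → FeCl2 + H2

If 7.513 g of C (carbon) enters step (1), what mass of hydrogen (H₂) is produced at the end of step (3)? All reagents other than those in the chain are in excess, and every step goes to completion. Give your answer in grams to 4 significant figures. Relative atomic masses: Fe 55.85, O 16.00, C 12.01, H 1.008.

0.8408 g

M(C) = 12.01 g/mol.
M(H2) = 2(1.008) = 2.016 g/mol.
n(C) = 7.513 / 12.01 = 0.62556 mol.
Reaction (1): C→CO ratio 2:2 ⇒ n(CO) = 0.62556 mol.
Reaction (2): CO→Fe ratio 3:2 ⇒ n(Fe) = 0.41704 mol.
Reaction (3): Fe→H2 ratio 1:1 ⇒ n(H2) = 0.41704 mol.
Mass of H2 = 0.41704 × 2.016 = 0.84076 g.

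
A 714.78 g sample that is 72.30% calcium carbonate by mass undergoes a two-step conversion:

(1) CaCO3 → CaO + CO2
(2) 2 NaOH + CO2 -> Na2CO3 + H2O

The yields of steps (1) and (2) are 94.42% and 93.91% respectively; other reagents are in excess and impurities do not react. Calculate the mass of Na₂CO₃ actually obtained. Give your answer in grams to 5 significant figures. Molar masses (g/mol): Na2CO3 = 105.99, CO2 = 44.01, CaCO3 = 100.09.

485.24 g

Pure CaCO3 = 714.78 × 0.7230 = 516.786 g.
n(CaCO3) = 516.786 / 100.09 = 5.16321 mol.
Step 1 (CaCO3:CO2 = 1:1): theoretical n(CO2) = 5.16321 mol; at 94.42% yield, n(CO2) = 4.87511 mol.
Step 2 (CO2:Na2CO3 = 1:1): theoretical n(Na2CO3) = 4.87511 mol, so theoretical mass = 4.87511 × 105.99 = 516.712 g.
At 93.91% yield, actual mass of Na2CO3 = 516.712 × 0.9391 = 485.245 g.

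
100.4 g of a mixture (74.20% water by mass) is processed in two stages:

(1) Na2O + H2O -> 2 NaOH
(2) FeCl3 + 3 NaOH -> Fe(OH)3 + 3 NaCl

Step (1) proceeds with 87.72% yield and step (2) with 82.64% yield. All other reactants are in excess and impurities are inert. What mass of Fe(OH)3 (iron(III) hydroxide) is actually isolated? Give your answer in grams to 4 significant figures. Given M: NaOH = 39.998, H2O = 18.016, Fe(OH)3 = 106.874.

213.6 g

Pure H2O = 100.4 × 0.7420 = 74.497 g.
n(H2O) = 74.497 / 18.016 = 4.1350 mol.
Step 1 (H2O:NaOH = 1:2): theoretical n(NaOH) = 8.2701 mol; at 87.72% yield, n(NaOH) = 7.2545 mol.
Step 2 (NaOH:Fe(OH)3 = 3:1): theoretical n(Fe(OH)3) = 2.4182 mol, so theoretical mass = 2.4182 × 106.874 = 258.44 g.
At 82.64% yield, actual mass of Fe(OH)3 = 258.44 × 0.8264 = 213.57 g.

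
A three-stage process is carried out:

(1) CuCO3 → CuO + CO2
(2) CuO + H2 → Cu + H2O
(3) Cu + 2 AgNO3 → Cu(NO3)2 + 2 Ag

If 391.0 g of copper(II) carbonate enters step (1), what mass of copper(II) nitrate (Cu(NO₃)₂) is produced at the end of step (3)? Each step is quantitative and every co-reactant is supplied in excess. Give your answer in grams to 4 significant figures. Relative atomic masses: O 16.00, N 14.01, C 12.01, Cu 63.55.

593.6 g

M(CuCO3) = 63.55 + 12.01 + 3(16.00) = 123.56 g/mol.
M(Cu(NO3)2) = 63.55 + 2(14.01) + 6(16.00) = 187.57 g/mol.
n(CuCO3) = 391.0 / 123.56 = 3.1645 mol.
Reaction (1): CuCO3→CuO ratio 1:1 ⇒ n(CuO) = 3.1645 mol.
Reaction (2): CuO→Cu ratio 1:1 ⇒ n(Cu) = 3.1645 mol.
Reaction (3): Cu→Cu(NO3)2 ratio 1:1 ⇒ n(Cu(NO3)2) = 3.1645 mol.
Mass of Cu(NO3)2 = 3.1645 × 187.57 = 593.56 g.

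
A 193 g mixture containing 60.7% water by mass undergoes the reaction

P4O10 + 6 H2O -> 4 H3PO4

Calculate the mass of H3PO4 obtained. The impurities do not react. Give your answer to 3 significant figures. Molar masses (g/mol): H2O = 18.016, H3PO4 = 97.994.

425 g

Mass of pure H2O = 193 g × 0.607 = 117.2 g.
n(H2O) = 117.2 g / 18.016 g/mol = 6.503 mol.
From the equation the H2O:H3PO4 mole ratio is 6:4, so n(H3PO4) = 6.503 × 4/6 = 4.335 mol.
Mass of H3PO4 = 4.335 mol × 97.994 g/mol = 424.8 g.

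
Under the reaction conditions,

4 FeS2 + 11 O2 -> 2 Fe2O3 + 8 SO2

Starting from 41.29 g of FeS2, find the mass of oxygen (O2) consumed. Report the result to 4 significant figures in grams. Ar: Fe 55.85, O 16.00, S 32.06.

M(FeS2) = 55.85 + 2(32.06) = 119.97 g/mol.
M(O2) = 2(16.00) = 32.00 g/mol.
n(FeS2) = 41.290 g / 119.97 g/mol = 0.34417 mol.
From the equation the FeS2:O2 mole ratio is 4:11, so n(O2) = 0.34417 × 11/4 = 0.94647 mol.
Mass of O2 = 0.94647 mol × 32.00 g/mol = 30.287 g.

30.29 g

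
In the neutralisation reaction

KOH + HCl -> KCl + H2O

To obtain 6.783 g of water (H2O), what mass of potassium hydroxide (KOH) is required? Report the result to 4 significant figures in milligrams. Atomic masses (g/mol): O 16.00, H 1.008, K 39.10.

M(H2O) = 2(1.008) + 16.00 = 18.016 g/mol.
M(KOH) = 39.10 + 16.00 + 1.008 = 56.108 g/mol.
n(H2O) = 6.7830 g / 18.016 g/mol = 0.37650 mol.
From the equation the H2O:KOH mole ratio is 1:1, so n(KOH) = 0.37650 × 1/1 = 0.37650 mol.
Mass of KOH = 0.37650 mol × 56.108 g/mol = 21.125 g.
Converting to mg: 21.125 g = 21120 mg.

21120 mg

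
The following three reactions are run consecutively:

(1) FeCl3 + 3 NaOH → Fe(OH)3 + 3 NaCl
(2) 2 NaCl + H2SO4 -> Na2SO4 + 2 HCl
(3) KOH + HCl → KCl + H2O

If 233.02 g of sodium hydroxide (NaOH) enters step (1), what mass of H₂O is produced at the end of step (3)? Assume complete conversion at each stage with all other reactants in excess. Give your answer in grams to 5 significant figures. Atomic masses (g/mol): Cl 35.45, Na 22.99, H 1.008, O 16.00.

M(NaOH) = 22.99 + 16.00 + 1.008 = 39.998 g/mol.
M(H2O) = 2(1.008) + 16.00 = 18.016 g/mol.
n(NaOH) = 233.02 / 39.998 = 5.82579 mol.
Reaction (1): NaOH→NaCl ratio 3:3 ⇒ n(NaCl) = 5.82579 mol.
Reaction (2): NaCl→HCl ratio 2:2 ⇒ n(HCl) = 5.82579 mol.
Reaction (3): HCl→H2O ratio 1:1 ⇒ n(H2O) = 5.82579 mol.
Mass of H2O = 5.82579 × 18.016 = 104.957 g.

104.96 g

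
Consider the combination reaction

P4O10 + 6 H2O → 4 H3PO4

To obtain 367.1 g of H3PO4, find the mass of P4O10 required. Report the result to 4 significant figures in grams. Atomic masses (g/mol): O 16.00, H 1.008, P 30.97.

M(H3PO4) = 3(1.008) + 30.97 + 4(16.00) = 97.994 g/mol.
M(P4O10) = 4(30.97) + 10(16.00) = 283.88 g/mol.
n(H3PO4) = 367.10 g / 97.994 g/mol = 3.7461 mol.
From the equation the H3PO4:P4O10 mole ratio is 4:1, so n(P4O10) = 3.7461 × 1/4 = 0.93654 mol.
Mass of P4O10 = 0.93654 mol × 283.88 g/mol = 265.86 g.

265.9 g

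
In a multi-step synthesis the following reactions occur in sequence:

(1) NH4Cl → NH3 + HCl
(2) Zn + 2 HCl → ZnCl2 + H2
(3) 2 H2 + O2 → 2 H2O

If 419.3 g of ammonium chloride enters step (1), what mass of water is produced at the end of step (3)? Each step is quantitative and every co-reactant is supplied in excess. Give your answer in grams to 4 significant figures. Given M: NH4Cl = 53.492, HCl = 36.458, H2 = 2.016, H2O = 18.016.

n(NH4Cl) = 419.3 / 53.492 = 7.8386 mol.
Reaction (1): NH4Cl→HCl ratio 1:1 ⇒ n(HCl) = 7.8386 mol.
Reaction (2): HCl→H2 ratio 2:1 ⇒ n(H2) = 3.9193 mol.
Reaction (3): H2→H2O ratio 2:2 ⇒ n(H2O) = 3.9193 mol.
Mass of H2O = 3.9193 × 18.016 = 70.610 g.

70.61 g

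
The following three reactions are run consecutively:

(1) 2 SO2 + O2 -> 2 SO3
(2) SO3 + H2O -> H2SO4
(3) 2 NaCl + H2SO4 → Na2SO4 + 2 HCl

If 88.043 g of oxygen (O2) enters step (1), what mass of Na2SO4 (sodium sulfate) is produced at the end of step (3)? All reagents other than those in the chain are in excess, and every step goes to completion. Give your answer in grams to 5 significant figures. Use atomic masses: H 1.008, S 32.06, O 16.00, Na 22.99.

M(O2) = 2(16.00) = 32.00 g/mol.
M(Na2SO4) = 2(22.99) + 32.06 + 4(16.00) = 142.04 g/mol.
n(O2) = 88.043 / 32.00 = 2.75134 mol.
Reaction (1): O2→SO3 ratio 1:2 ⇒ n(SO3) = 5.50269 mol.
Reaction (2): SO3→H2SO4 ratio 1:1 ⇒ n(H2SO4) = 5.50269 mol.
Reaction (3): H2SO4→Na2SO4 ratio 1:1 ⇒ n(Na2SO4) = 5.50269 mol.
Mass of Na2SO4 = 5.50269 × 142.04 = 781.602 g.

781.60 g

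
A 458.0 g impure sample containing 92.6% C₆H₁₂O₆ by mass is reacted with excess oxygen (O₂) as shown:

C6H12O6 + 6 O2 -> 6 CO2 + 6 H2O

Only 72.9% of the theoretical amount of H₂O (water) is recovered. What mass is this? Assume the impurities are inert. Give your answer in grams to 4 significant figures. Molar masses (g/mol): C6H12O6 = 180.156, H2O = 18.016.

185.5 g

Pure C6H12O6 available = 458.0 g × 0.926 = 424.11 g.
n(C6H12O6) = 424.11 g / 180.156 g/mol = 2.3541 mol.
From the equation the C6H12O6:H2O mole ratio is 1:6, so n(H2O) = 2.3541 × 6/1 = 14.125 mol.
Mass of H2O = 14.125 mol × 18.016 g/mol = 254.47 g.
Actual mass collected = 254.47 g × 0.729 = 185.51 g.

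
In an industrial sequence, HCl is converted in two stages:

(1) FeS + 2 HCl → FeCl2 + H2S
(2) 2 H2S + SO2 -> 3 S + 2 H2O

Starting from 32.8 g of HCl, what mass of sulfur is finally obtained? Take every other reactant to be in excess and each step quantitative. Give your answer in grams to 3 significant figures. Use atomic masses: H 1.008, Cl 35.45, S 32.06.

21.6 g

M(HCl) = 1.008 + 35.45 = 36.458 g/mol.
M(S) = 32.06 g/mol.
n(HCl) = 32.80 / 36.458 = 0.8997 mol.
Step 1 gives a 2:1 ratio of HCl to H2S, so n(H2S) = 0.4498 mol.
In step 2 the H2S:S ratio is 2:3, so n(S) = 0.6747 mol.
Mass of S = 0.6747 × 32.06 = 21.63 g.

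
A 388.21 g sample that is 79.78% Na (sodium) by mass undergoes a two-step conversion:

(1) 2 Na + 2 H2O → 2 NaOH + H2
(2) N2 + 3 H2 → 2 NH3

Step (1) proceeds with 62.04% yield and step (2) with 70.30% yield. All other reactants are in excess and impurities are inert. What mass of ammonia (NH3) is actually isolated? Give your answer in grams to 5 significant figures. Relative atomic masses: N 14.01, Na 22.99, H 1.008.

33.361 g

Pure Na = 388.21 × 0.7978 = 309.714 g.
M(Na) = 22.99 g/mol.
M(NH3) = 14.01 + 3(1.008) = 17.034 g/mol.
n(Na) = 309.714 / 22.99 = 13.4717 mol.
Step 1 (Na:H2 = 2:1): theoretical n(H2) = 6.73584 mol; at 62.04% yield, n(H2) = 4.17892 mol.
Step 2 (H2:NH3 = 3:2): theoretical n(NH3) = 2.78594 mol, so theoretical mass = 2.78594 × 17.034 = 47.4558 g.
At 70.30% yield, actual mass of NH3 = 47.4558 × 0.7030 = 33.3614 g.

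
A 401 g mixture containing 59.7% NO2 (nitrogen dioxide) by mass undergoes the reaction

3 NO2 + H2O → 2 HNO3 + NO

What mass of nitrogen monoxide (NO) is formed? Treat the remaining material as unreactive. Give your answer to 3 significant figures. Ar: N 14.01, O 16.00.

52.0 g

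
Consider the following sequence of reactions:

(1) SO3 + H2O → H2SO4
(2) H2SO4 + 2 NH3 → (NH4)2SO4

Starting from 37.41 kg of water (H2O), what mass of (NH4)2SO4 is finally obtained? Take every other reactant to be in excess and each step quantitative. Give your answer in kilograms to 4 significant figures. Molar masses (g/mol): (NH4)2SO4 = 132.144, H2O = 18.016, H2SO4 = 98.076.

37.41 kg = 37410 g.
n(H2O) = 37410 / 18.016 = 2076.5 mol.
Step 1 gives a 1:1 ratio of H2O to H2SO4, so n(H2SO4) = 2076.5 mol.
In step 2 the H2SO4:(NH4)2SO4 ratio is 1:1, so n((NH4)2SO4) = 2076.5 mol.
Mass of (NH4)2SO4 = 2076.5 × 132.144 = 274400 g = 274.4 kg.

274.4 kg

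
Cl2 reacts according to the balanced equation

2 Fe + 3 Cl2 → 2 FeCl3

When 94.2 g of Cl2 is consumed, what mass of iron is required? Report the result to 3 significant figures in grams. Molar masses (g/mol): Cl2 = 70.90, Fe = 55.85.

49.5 g

n(Cl2) = 94.20 g / 70.90 g/mol = 1.329 mol.
From the equation the Cl2:Fe mole ratio is 3:2, so n(Fe) = 1.329 × 2/3 = 0.8858 mol.
Mass of Fe = 0.8858 mol × 55.85 g/mol = 49.47 g.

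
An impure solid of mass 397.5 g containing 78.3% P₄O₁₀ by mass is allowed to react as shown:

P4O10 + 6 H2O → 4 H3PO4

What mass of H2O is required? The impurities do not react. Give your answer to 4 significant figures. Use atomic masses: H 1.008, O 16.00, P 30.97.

118.5 g

Mass of pure P4O10 = 397.5 g × 0.783 = 311.24 g.
M(P4O10) = 4(30.97) + 10(16.00) = 283.88 g/mol.
M(H2O) = 2(1.008) + 16.00 = 18.016 g/mol.
n(P4O10) = 311.24 g / 283.88 g/mol = 1.0964 mol.
From the equation the P4O10:H2O mole ratio is 1:6, so n(H2O) = 1.0964 × 6/1 = 6.5783 mol.
Mass of H2O = 6.5783 mol × 18.016 g/mol = 118.52 g.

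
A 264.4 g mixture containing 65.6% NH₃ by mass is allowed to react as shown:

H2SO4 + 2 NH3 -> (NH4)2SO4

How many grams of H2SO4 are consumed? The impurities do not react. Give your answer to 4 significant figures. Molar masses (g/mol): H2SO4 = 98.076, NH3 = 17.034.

Mass of pure NH3 = 264.4 g × 0.656 = 173.45 g.
n(NH3) = 173.45 g / 17.034 g/mol = 10.182 mol.
From the equation the NH3:H2SO4 mole ratio is 2:1, so n(H2SO4) = 10.182 × 1/2 = 5.0912 mol.
Mass of H2SO4 = 5.0912 mol × 98.076 g/mol = 499.32 g.

499.3 g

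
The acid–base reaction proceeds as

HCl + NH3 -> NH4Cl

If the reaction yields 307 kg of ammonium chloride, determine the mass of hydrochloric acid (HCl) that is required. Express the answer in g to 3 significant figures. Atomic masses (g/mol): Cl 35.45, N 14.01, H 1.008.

M(NH4Cl) = 14.01 + 4(1.008) + 35.45 = 53.492 g/mol.
M(HCl) = 1.008 + 35.45 = 36.458 g/mol.
Convert: 307 kg = 307000 g.
n(NH4Cl) = 307000 g / 53.492 g/mol = 5739 mol.
From the equation the NH4Cl:HCl mole ratio is 1:1, so n(HCl) = 5739 × 1/1 = 5739 mol.
Mass of HCl = 5739 mol × 36.458 g/mol = 209200 g.

209000 g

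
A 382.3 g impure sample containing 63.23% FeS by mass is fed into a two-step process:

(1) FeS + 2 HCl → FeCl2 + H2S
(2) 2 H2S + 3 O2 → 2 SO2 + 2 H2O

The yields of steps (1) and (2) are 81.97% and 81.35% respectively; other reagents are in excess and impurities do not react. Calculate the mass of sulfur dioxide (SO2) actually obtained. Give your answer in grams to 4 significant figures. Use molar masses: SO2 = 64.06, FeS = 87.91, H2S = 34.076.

Pure FeS = 382.3 × 0.6323 = 241.73 g.
n(FeS) = 241.73 / 87.91 = 2.7497 mol.
Step 1 (FeS:H2S = 1:1): theoretical n(H2S) = 2.7497 mol; at 81.97% yield, n(H2S) = 2.2539 mol.
Step 2 (H2S:SO2 = 2:2): theoretical n(SO2) = 2.2539 mol, so theoretical mass = 2.2539 × 64.06 = 144.39 g.
At 81.35% yield, actual mass of SO2 = 144.39 × 0.8135 = 117.46 g.

117.5 g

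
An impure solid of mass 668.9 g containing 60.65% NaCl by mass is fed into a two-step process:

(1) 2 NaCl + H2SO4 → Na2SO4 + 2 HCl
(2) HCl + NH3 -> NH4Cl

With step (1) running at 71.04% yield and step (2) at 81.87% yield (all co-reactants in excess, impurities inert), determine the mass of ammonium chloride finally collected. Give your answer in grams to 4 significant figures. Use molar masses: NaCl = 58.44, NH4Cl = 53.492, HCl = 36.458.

Pure NaCl = 668.9 × 0.6065 = 405.69 g.
n(NaCl) = 405.69 / 58.44 = 6.9420 mol.
Step 1 (NaCl:HCl = 2:2): theoretical n(HCl) = 6.9420 mol; at 71.04% yield, n(HCl) = 4.9316 mol.
Step 2 (HCl:NH4Cl = 1:1): theoretical n(NH4Cl) = 4.9316 mol, so theoretical mass = 4.9316 × 53.492 = 263.80 g.
At 81.87% yield, actual mass of NH4Cl = 263.80 × 0.8187 = 215.97 g.

216.0 g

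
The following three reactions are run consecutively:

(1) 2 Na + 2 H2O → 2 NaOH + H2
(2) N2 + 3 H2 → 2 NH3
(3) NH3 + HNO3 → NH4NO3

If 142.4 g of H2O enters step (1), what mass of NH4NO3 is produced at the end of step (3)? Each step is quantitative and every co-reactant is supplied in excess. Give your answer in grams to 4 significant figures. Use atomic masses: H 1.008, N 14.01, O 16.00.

210.9 g

M(H2O) = 2(1.008) + 16.00 = 18.016 g/mol.
M(NH4NO3) = 2(14.01) + 4(1.008) + 3(16.00) = 80.052 g/mol.
n(H2O) = 142.4 / 18.016 = 7.9041 mol.
Reaction (1): H2O→H2 ratio 2:1 ⇒ n(H2) = 3.9520 mol.
Reaction (2): H2→NH3 ratio 3:2 ⇒ n(NH3) = 2.6347 mol.
Reaction (3): NH3→NH4NO3 ratio 1:1 ⇒ n(NH4NO3) = 2.6347 mol.
Mass of NH4NO3 = 2.6347 × 80.052 = 210.91 g.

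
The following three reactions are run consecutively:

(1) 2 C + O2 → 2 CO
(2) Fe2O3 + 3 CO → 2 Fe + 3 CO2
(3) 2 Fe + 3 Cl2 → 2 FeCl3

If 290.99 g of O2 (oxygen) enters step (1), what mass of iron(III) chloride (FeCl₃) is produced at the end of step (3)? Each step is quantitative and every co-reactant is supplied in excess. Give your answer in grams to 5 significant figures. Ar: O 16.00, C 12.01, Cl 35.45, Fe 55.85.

1966.6 g

M(O2) = 2(16.00) = 32.00 g/mol.
M(FeCl3) = 55.85 + 3(35.45) = 162.20 g/mol.
n(O2) = 290.99 / 32.00 = 9.09344 mol.
Reaction (1): O2→CO ratio 1:2 ⇒ n(CO) = 18.1869 mol.
Reaction (2): CO→Fe ratio 3:2 ⇒ n(Fe) = 12.1246 mol.
Reaction (3): Fe→FeCl3 ratio 2:2 ⇒ n(FeCl3) = 12.1246 mol.
Mass of FeCl3 = 12.1246 × 162.20 = 1966.61 g.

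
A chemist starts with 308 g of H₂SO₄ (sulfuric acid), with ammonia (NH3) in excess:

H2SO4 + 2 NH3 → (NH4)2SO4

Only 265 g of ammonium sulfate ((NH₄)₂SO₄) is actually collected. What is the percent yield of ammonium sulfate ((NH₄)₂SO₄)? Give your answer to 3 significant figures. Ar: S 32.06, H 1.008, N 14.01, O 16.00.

M(H2SO4) = 2(1.008) + 32.06 + 4(16.00) = 98.076 g/mol.
M((NH4)2SO4) = 2(14.01) + 8(1.008) + 32.06 + 4(16.00) = 132.144 g/mol.
n(H2SO4) = 308.0 g / 98.076 g/mol = 3.140 mol.
From the equation the H2SO4:(NH4)2SO4 mole ratio is 1:1, so n((NH4)2SO4) = 3.140 × 1/1 = 3.140 mol.
Mass of (NH4)2SO4 = 3.140 mol × 132.144 g/mol = 415.0 g.
This is the theoretical yield. Percent yield = 265 g / 415.0 g × 100% = 63.86%.

63.9 %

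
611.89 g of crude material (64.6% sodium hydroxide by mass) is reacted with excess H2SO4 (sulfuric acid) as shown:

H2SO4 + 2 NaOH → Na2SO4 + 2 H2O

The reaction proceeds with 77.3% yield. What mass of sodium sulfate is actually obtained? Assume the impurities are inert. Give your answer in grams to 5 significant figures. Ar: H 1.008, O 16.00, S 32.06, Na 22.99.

Pure NaOH available = 611.89 g × 0.646 = 395.281 g.
M(NaOH) = 22.99 + 16.00 + 1.008 = 39.998 g/mol.
M(Na2SO4) = 2(22.99) + 32.06 + 4(16.00) = 142.04 g/mol.
n(NaOH) = 395.281 g / 39.998 g/mol = 9.88252 mol.
From the equation the NaOH:Na2SO4 mole ratio is 2:1, so n(Na2SO4) = 9.88252 × 1/2 = 4.94126 mol.
Mass of Na2SO4 = 4.94126 mol × 142.04 g/mol = 701.856 g.
Actual mass collected = 701.856 g × 0.773 = 542.535 g.

542.53 g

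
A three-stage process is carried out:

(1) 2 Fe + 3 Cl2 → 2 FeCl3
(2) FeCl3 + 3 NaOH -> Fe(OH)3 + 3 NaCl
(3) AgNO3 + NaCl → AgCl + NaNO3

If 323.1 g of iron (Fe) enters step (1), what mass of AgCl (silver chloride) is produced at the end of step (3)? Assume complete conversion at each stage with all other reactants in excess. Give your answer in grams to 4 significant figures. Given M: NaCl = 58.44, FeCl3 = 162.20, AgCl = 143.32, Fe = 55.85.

2487 g

n(Fe) = 323.1 / 55.85 = 5.7851 mol.
Reaction (1): Fe→FeCl3 ratio 2:2 ⇒ n(FeCl3) = 5.7851 mol.
Reaction (2): FeCl3→NaCl ratio 1:3 ⇒ n(NaCl) = 17.355 mol.
Reaction (3): NaCl→AgCl ratio 1:1 ⇒ n(AgCl) = 17.355 mol.
Mass of AgCl = 17.355 × 143.32 = 2487.4 g.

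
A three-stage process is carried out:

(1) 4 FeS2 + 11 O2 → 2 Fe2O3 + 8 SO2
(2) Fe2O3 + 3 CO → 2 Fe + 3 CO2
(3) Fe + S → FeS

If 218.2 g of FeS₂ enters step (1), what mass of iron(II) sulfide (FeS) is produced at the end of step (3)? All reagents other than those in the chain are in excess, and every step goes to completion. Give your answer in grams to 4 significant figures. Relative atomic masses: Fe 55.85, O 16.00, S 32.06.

159.9 g

M(FeS2) = 55.85 + 2(32.06) = 119.97 g/mol.
M(FeS) = 55.85 + 32.06 = 87.91 g/mol.
n(FeS2) = 218.2 / 119.97 = 1.8188 mol.
Reaction (1): FeS2→Fe2O3 ratio 4:2 ⇒ n(Fe2O3) = 0.90939 mol.
Reaction (2): Fe2O3→Fe ratio 1:2 ⇒ n(Fe) = 1.8188 mol.
Reaction (3): Fe→FeS ratio 1:1 ⇒ n(FeS) = 1.8188 mol.
Mass of FeS = 1.8188 × 87.91 = 159.89 g.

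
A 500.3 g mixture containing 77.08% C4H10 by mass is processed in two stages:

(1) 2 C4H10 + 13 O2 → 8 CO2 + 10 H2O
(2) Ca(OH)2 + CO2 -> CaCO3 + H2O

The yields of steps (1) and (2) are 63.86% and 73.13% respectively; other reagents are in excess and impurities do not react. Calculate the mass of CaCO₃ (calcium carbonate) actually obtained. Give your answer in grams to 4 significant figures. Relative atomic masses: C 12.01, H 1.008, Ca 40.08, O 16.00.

1241 g

Pure C4H10 = 500.3 × 0.7708 = 385.63 g.
M(C4H10) = 4(12.01) + 10(1.008) = 58.12 g/mol.
M(CaCO3) = 40.08 + 12.01 + 3(16.00) = 100.09 g/mol.
n(C4H10) = 385.63 / 58.12 = 6.6351 mol.
Step 1 (C4H10:CO2 = 2:8): theoretical n(CO2) = 26.540 mol; at 63.86% yield, n(CO2) = 16.949 mol.
Step 2 (CO2:CaCO3 = 1:1): theoretical n(CaCO3) = 16.949 mol, so theoretical mass = 16.949 × 100.09 = 1696.4 g.
At 73.13% yield, actual mass of CaCO3 = 1696.4 × 0.7313 = 1240.6 g.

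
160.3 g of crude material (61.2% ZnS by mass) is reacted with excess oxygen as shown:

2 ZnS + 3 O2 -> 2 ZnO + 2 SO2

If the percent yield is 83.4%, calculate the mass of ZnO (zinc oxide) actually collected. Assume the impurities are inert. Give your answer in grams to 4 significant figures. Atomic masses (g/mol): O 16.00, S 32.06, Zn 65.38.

Pure ZnS available = 160.3 g × 0.612 = 98.104 g.
M(ZnS) = 65.38 + 32.06 = 97.44 g/mol.
M(ZnO) = 65.38 + 16.00 = 81.38 g/mol.
n(ZnS) = 98.104 g / 97.44 g/mol = 1.0068 mol.
From the equation the ZnS:ZnO mole ratio is 2:2, so n(ZnO) = 1.0068 × 2/2 = 1.0068 mol.
Mass of ZnO = 1.0068 mol × 81.38 g/mol = 81.934 g.
Actual mass collected = 81.934 g × 0.834 = 68.333 g.

68.33 g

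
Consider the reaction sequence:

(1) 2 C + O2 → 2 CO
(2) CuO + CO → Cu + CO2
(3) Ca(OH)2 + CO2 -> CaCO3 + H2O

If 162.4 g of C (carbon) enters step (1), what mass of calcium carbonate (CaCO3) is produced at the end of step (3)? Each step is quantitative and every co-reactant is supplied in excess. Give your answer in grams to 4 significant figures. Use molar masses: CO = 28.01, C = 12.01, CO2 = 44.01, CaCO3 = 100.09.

n(C) = 162.4 / 12.01 = 13.522 mol.
Reaction (1): C→CO ratio 2:2 ⇒ n(CO) = 13.522 mol.
Reaction (2): CO→CO2 ratio 1:1 ⇒ n(CO2) = 13.522 mol.
Reaction (3): CO2→CaCO3 ratio 1:1 ⇒ n(CaCO3) = 13.522 mol.
Mass of CaCO3 = 13.522 × 100.09 = 1353.4 g.

1353 g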